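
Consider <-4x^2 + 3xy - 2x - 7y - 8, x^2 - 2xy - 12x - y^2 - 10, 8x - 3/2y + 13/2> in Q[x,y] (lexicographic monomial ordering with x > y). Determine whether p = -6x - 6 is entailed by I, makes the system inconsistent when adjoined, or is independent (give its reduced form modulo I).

First compute the reduced Gröbner basis of I by Buchberger's algorithm.
f_1 = -4x^2 + 3xy - 2x - 7y - 8, LT = x^2.
f_2 = x^2 - 2xy - 12x - y^2 - 10, LT = x^2.
f_3 = 8x - 3/2y + 13/2, LT = x.

S(f_1,f_2): lcm = x^2. S = 5/4xy + 25/2x + y^2 + 7/4y + 12.
  leading term xy: subtract (5/32y)·f_3 from 5/4xy + 25/2x + y^2 + 7/4y + 12 → 25/2x + 79/64y^2 + 47/64y + 12
  leading term x: subtract (25/16)·f_3 from 25/2x + 79/64y^2 + 47/64y + 12 → 79/64y^2 + 197/64y + 59/32
  leading term y^2: no divisor's leading term divides it; move 79/64y^2 to the remainder.
  leading term y: no divisor's leading term divides it; move 197/64y to the remainder.
  leading term 1: no divisor's leading term divides it; move 59/32 to the remainder.
  remainder 79/64y^2 + 197/64y + 59/32 ≠ 0; add h_4 = 79/64y^2 + 197/64y + 59/32 to the basis.

S(f_1,f_3): lcm = x^2. S = -9/16xy - 5/16x + 7/4y + 2.
  leading term xy: subtract (-9/128y)·f_3 from -9/16xy - 5/16x + 7/4y + 2 → -5/16x - 27/256y^2 + 565/256y + 2
  leading term x: subtract (-5/128)·f_3 from -5/16x - 27/256y^2 + 565/256y + 2 → -27/256y^2 + 275/128y + 577/256
  leading term y^2: subtract (-27/316)·h_4 from -27/256y^2 + 275/128y + 577/256 → 48769/20224y + 48769/20224
  leading term y: no divisor's leading term divides it; move 48769/20224y to the remainder.
  leading term 1: no divisor's leading term divides it; move 48769/20224 to the remainder.
  remainder 48769/20224y + 48769/20224 ≠ 0; add h_5 = 48769/20224y + 48769/20224 to the basis.

S(f_2,f_3): lcm = x^2. S = -29/16xy - 205/16x - y^2 - 10.
  leading term xy: subtract (-29/128y)·f_3 from -29/16xy - 205/16x - y^2 - 10 → -205/16x - 343/256y^2 + 377/256y - 10
  leading term x: subtract (-205/128)·f_3 from -205/16x - 343/256y^2 + 377/256y - 10 → -343/256y^2 - 119/128y + 105/256
  leading term y^2: subtract (-343/316)·h_4 from -343/256y^2 - 119/128y + 105/256 → 48769/20224y + 48769/20224
  leading term y: subtract (1)·h_5 from 48769/20224y + 48769/20224 → 0
  remainder 0.

S(f_1,h_4): leading monomials are coprime, so the S-polynomial reduces to 0 (Buchberger's first criterion).
S(f_2,h_4): leading monomials are coprime, so the S-polynomial reduces to 0 (Buchberger's first criterion).
S(f_3,h_4): leading monomials are coprime, so the S-polynomial reduces to 0 (Buchberger's first criterion).
S(f_1,h_5): leading monomials are coprime, so the S-polynomial reduces to 0 (Buchberger's first criterion).
S(f_2,h_5): leading monomials are coprime, so the S-polynomial reduces to 0 (Buchberger's first criterion).
S(f_3,h_5): leading monomials are coprime, so the S-polynomial reduces to 0 (Buchberger's first criterion).
S(h_4,h_5): lcm = y^2. S = 118/79y + 118/79.
  leading term y: subtract (30208/48769)·h_5 from 118/79y + 118/79 → 0
  remainder 0.

Every S-polynomial of the final basis reduces to 0, so we have a Gröbner basis.
Inter-reduce: drop elements whose leading term is divisible by another's, tail-reduce, and make monic.
Reduced Gröbner basis: {x + 1, y + 1}.
Label its elements g_1 = x + 1, g_2 = y + 1.

Reduce p = -6x - 6 modulo G:
  leading term x: subtract (-6)·g_1 from -6x - 6 → 0
  normal form = 0.
Since the normal form is 0, p ∈ I.

-6x - 6 lies in I (it reduces to 0).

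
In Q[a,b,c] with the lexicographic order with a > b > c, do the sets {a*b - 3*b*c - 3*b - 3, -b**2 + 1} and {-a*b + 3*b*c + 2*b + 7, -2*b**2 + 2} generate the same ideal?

No, the ideals differ.

Since reduced Gröbner bases are canonical representatives of ideals under a given ordering, it suffices to compute and compare them.
Buchberger on the first generating set:
f_1 = a*b - 3*b*c - 3*b - 3, LT = a*b.
f_2 = -b**2 + 1, LT = b**2.

S(f_1,f_2): lcm = a*b**2. S = a - 3*b**2*c - 3*b**2 - 3*b.
  leading term a: no divisor's leading term divides it; move a to the remainder.
  leading term b**2*c: subtract (3*c)·f_2 from -3*b**2*c - 3*b**2 - 3*b → -3*b**2 - 3*b - 3*c
  leading term b**2: subtract (3)·f_2 from -3*b**2 - 3*b - 3*c → -3*b - 3*c - 3
  leading term b: no divisor's leading term divides it; move -3*b to the remainder.
  leading term c: no divisor's leading term divides it; move -3*c to the remainder.
  leading term 1: no divisor's leading term divides it; move -3 to the remainder.
  remainder a - 3*b - 3*c - 3 ≠ 0; add g_3 = a - 3*b - 3*c - 3 to the basis.

S(f_1,g_3): lcm = a*b. S = 3*b**2 - 3.
  leading term b**2: subtract (-3)·f_2 from 3*b**2 - 3 → 0
  remainder 0.

S(f_2,g_3): leading monomials are coprime, so the S-polynomial reduces to 0 (Buchberger's first criterion).
Every S-polynomial of the final basis reduces to 0, so we have a Gröbner basis.
Inter-reduce: drop elements whose leading term is divisible by another's, tail-reduce, and make monic.
Reduced Gröbner basis: {a - 3*b - 3*c - 3, b**2 - 1}.

Buchberger on the second generating set:
h_1 = -a*b + 3*b*c + 2*b + 7, LT = a*b.
h_2 = -2*b**2 + 2, LT = b**2.

S(h_1,h_2): lcm = a*b**2. S = a - 3*b**2*c - 2*b**2 - 7*b.
  leading term a: no divisor's leading term divides it; move a to the remainder.
  leading term b**2*c: subtract (3/2*c)·h_2 from -3*b**2*c - 2*b**2 - 7*b → -2*b**2 - 7*b - 3*c
  leading term b**2: subtract (1)·h_2 from -2*b**2 - 7*b - 3*c → -7*b - 3*c - 2
  leading term b: no divisor's leading term divides it; move -7*b to the remainder.
  leading term c: no divisor's leading term divides it; move -3*c to the remainder.
  leading term 1: no divisor's leading term divides it; move -2 to the remainder.
  remainder a - 7*b - 3*c - 2 ≠ 0; add k_3 = a - 7*b - 3*c - 2 to the basis.

S(h_1,k_3): lcm = a*b. S = 7*b**2 - 7.
  leading term b**2: subtract (-7/2)·h_2 from 7*b**2 - 7 → 0
  remainder 0.

S(h_2,k_3): leading monomials are coprime, so the S-polynomial reduces to 0 (Buchberger's first criterion).
Every S-polynomial of the final basis reduces to 0, so we have a Gröbner basis.
Inter-reduce: drop elements whose leading term is divisible by another's, tail-reduce, and make monic.
Reduced Gröbner basis: {a - 7*b - 3*c - 2, b**2 - 1}.

Since the reduced bases disagree, the two ideals are not the same.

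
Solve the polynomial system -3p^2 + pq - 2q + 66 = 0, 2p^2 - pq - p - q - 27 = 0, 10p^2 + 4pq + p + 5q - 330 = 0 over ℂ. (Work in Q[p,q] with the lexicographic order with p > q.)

Compute a lex Gröbner basis by Buchberger's algorithm.
f_1 = -3p^2 + pq - 2q + 66, LT = p^2.
f_2 = 2p^2 - pq - p - q - 27, LT = p^2.
f_3 = 10p^2 + 4pq + p + 5q - 330, LT = p^2.

S(f_1,f_2): lcm = p^2. S = 1/6pq + 1/2p + 7/6q - 17/2.
  leading term pq: no divisor's leading term divides it; move 1/6pq to the remainder.
  leading term p: no divisor's leading term divides it; move 1/2p to the remainder.
  leading term q: no divisor's leading term divides it; move 7/6q to the remainder.
  leading term 1: no divisor's leading term divides it; move -17/2 to the remainder.
  remainder 1/6pq + 1/2p + 7/6q - 17/2 ≠ 0; add h_4 = 1/6pq + 1/2p + 7/6q - 17/2 to the basis.

S(f_1,f_3): lcm = p^2. S = -11/15pq - 1/10p + 1/6q + 11.
  leading term pq: subtract (-22/5)·h_4 from -11/15pq - 1/10p + 1/6q + 11 → 21/10p + 53/10q - 132/5
  leading term p: no divisor's leading term divides it; move 21/10p to the remainder.
  leading term q: no divisor's leading term divides it; move 53/10q to the remainder.
  leading term 1: no divisor's leading term divides it; move -132/5 to the remainder.
  remainder 21/10p + 53/10q - 132/5 ≠ 0; add h_5 = 21/10p + 53/10q - 132/5 to the basis.

S(f_1,h_4): lcm = p^2q. S = -3p^2 - 1/3pq^2 - 7pq + 51p + 2/3q^2 - 22q.
  leading term p^2: subtract (1)·f_1 from -3p^2 - 1/3pq^2 - 7pq + 51p + 2/3q^2 - 22q → -1/3pq^2 - 8pq + 51p + 2/3q^2 - 20q - 66
  leading term pq^2: subtract (-2q)·h_4 from -1/3pq^2 - 8pq + 51p + 2/3q^2 - 20q - 66 → -7pq + 51p + 3q^2 - 37q - 66
  leading term pq: subtract (-42)·h_4 from -7pq + 51p + 3q^2 - 37q - 66 → 72p + 3q^2 + 12q - 423
  leading term p: subtract (240/7)·h_5 from 72p + 3q^2 + 12q - 423 → 3q^2 - 1188/7q + 3375/7
  leading term q^2: no divisor's leading term divides it; move 3q^2 to the remainder.
  leading term q: no divisor's leading term divides it; move -1188/7q to the remainder.
  leading term 1: no divisor's leading term divides it; move 3375/7 to the remainder.
  remainder 3q^2 - 1188/7q + 3375/7 ≠ 0; add h_6 = 3q^2 - 1188/7q + 3375/7 to the basis.

S(f_3,h_4): lcm = p^2q. S = -3p^2 + 2/5pq^2 - 69/10pq + 51p + 1/2q^2 - 33q.
  leading term p^2: subtract (1)·f_1 from -3p^2 + 2/5pq^2 - 69/10pq + 51p + 1/2q^2 - 33q → 2/5pq^2 - 79/10pq + 51p + 1/2q^2 - 31q - 66
  leading term pq^2: subtract (12/5q)·h_4 from 2/5pq^2 - 79/10pq + 51p + 1/2q^2 - 31q - 66 → -91/10pq + 51p - 23/10q^2 - 53/5q - 66
  leading term pq: subtract (-273/5)·h_4 from -91/10pq + 51p - 23/10q^2 - 53/5q - 66 → 783/10p - 23/10q^2 + 531/10q - 5301/10
  leading term p: subtract (261/7)·h_5 from 783/10p - 23/10q^2 + 531/10q - 5301/10 → -23/10q^2 - 5058/35q + 31797/70
  leading term q^2: subtract (-23/30)·h_6 from -23/10q^2 - 5058/35q + 31797/70 → -9612/35q + 28836/35
  leading term q: no divisor's leading term divides it; move -9612/35q to the remainder.
  leading term 1: no divisor's leading term divides it; move 28836/35 to the remainder.
  remainder -9612/35q + 28836/35 ≠ 0; add h_7 = -9612/35q + 28836/35 to the basis.

The other S-polynomials (S(f_2,f_3), S(f_2,h_4), S(f_1,h_5), S(f_2,h_5), S(f_3,h_5), S(h_4,h_5), S(f_1,h_6), S(f_2,h_6), S(f_3,h_6), S(h_4,h_6), S(h_5,h_6), S(f_1,h_7), S(f_2,h_7), S(f_3,h_7), S(h_4,h_7), S(h_5,h_7), S(h_6,h_7)) all reduce to 0 modulo the current basis, so we have a Gröbner basis.
Inter-reduce: drop elements whose leading term is divisible by another's, tail-reduce, and make monic.
Reduced Gröbner basis: {p - 5, q - 3}.

Since the basis is lex-ordered, q - 3 is univariate in q. Its roots are {3}. Back-substituting each root into the other basis elements fixes the other coordinates.
  q = 3: the earlier basis element becomes p - 5 = 0, giving p = 5 — point (5, 3).

{(5, 3)}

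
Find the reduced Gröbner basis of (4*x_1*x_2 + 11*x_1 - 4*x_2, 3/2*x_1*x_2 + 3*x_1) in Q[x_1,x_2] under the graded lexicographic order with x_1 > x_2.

G = {x_2**2 + 2*x_2, x_1 - 4/3*x_2}

f_1 = 4*x_1*x_2 + 11*x_1 - 4*x_2, LT = x_1*x_2.
f_2 = 3/2*x_1*x_2 + 3*x_1, LT = x_1*x_2.

S(f_1,f_2): lcm = x_1*x_2. S = 3/4*x_1 - x_2.
  leading term x_1: no divisor's leading term divides it; move 3/4*x_1 to the remainder.
  leading term x_2: no divisor's leading term divides it; move -x_2 to the remainder.
  remainder 3/4*x_1 - x_2 ≠ 0; add g_3 = 3/4*x_1 - x_2 to the basis.

S(f_1,g_3): lcm = x_1*x_2. S = 4/3*x_2**2 + 11/4*x_1 - x_2.
  leading term x_2**2: no divisor's leading term divides it; move 4/3*x_2**2 to the remainder.
  leading term x_1: subtract (11/3)·g_3 from 11/4*x_1 - x_2 → 8/3*x_2
  leading term x_2: no divisor's leading term divides it; move 8/3*x_2 to the remainder.
  remainder 4/3*x_2**2 + 8/3*x_2 ≠ 0; add g_4 = 4/3*x_2**2 + 8/3*x_2 to the basis.

The other S-polynomials (S(f_2,g_3), S(f_1,g_4), S(f_2,g_4), S(g_3,g_4)) all reduce to 0 modulo the current basis, so we have a Gröbner basis.
Inter-reduce: drop elements whose leading term is divisible by another's, tail-reduce, and make monic.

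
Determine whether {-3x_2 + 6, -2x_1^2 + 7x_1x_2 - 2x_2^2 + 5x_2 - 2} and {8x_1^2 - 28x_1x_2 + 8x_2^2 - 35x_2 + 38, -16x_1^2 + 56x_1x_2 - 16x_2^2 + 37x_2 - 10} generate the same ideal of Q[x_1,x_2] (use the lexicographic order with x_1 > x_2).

Yes, the ideals are equal.

Equality of ideals is decidable: compute both reduced Gröbner bases (unique for the ordering) and check whether they agree.
Buchberger on the first generating set:
f_1 = -3x_2 + 6, LT = x_2.
f_2 = -2x_1^2 + 7x_1x_2 - 2x_2^2 + 5x_2 - 2, LT = x_1^2.

The S-polynomials (S(f_1,f_2)) all reduce to 0 modulo the current basis, so we have a Gröbner basis.
Inter-reduce: drop elements whose leading term is divisible by another's, tail-reduce, and make monic.
Reduced Gröbner basis: {x_1^2 - 7x_1, x_2 - 2}.

Buchberger on the second generating set:
h_1 = 8x_1^2 - 28x_1x_2 + 8x_2^2 - 35x_2 + 38, LT = x_1^2.
h_2 = -16x_1^2 + 56x_1x_2 - 16x_2^2 + 37x_2 - 10, LT = x_1^2.

S(h_1,h_2): lcm = x_1^2. S = -33/16x_2 + 33/8.
  leading term x_2: no divisor's leading term divides it; move -33/16x_2 to the remainder.
  leading term 1: no divisor's leading term divides it; move 33/8 to the remainder.
  remainder -33/16x_2 + 33/8 ≠ 0; add k_3 = -33/16x_2 + 33/8 to the basis.

The other S-polynomials (S(h_1,k_3), S(h_2,k_3)) all reduce to 0 modulo the current basis, so we have a Gröbner basis.
Inter-reduce: drop elements whose leading term is divisible by another's, tail-reduce, and make monic.
Reduced Gröbner basis: {x_1^2 - 7x_1, x_2 - 2}.

Same reduced basis, so the two generating sets span the same ideal.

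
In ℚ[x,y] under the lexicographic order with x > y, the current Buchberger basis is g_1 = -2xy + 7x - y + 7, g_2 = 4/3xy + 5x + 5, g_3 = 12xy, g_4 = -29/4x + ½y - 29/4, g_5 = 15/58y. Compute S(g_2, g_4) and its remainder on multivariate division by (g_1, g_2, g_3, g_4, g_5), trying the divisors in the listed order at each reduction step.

lcm(LM(g_2), LM(g_4)) = xy.
S = (lcm/LT(g_2))·g_2 − (lcm/LT(g_4))·g_4 = 15/4x + 2/29y² - y + 15/4.
Reduce S modulo (g_1, g_2, g_3, g_4, g_5) in that order:
  leading term x: subtract (-15/29)·g_4 from 15/4x + 2/29y² - y + 15/4 → 2/29y² - 43/58y
  leading term y²: subtract (4/15y)·g_5 from 2/29y² - 43/58y → -43/58y
  leading term y: subtract (-43/15)·g_5 from -43/58y → 0
The remainder is 0, so this S-polynomial contributes no new basis element.
An S-polynomial is built so that the two leading terms cancel; whether anything survives reduction is exactly the Gröbner-basis criterion.

S(g_2, g_4) = 15/4x + 2/29y² - y + 15/4; remainder on division = 0.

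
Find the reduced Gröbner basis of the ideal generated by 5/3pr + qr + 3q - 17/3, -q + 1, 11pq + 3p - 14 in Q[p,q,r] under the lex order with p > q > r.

G = {p - 1, q - 1, r - 1}

The reduced Gröbner basis is the canonical form of the ideal for this ordering.

f_1 = 5/3pr + qr + 3q - 17/3, LT = pr.
f_2 = -q + 1, LT = q.
f_3 = 11pq + 3p - 14, LT = pq.

S(f_1,f_2): leading monomials are coprime, so the S-polynomial reduces to 0 (Buchberger's first criterion).
S(f_1,f_3): lcm = pqr. S = -3/11pr + 3/5q^2r + 9/5q^2 - 17/5q + 14/11r.
  leading term pr: subtract (-9/55)·f_1 from -3/11pr + 3/5q^2r + 9/5q^2 - 17/5q + 14/11r → 3/5q^2r + 9/5q^2 + 9/55qr - 32/11q + 14/11r - 51/55
  leading term q^2r: subtract (-3/5qr)·f_2 from 3/5q^2r + 9/5q^2 + 9/55qr - 32/11q + 14/11r - 51/55 → 9/5q^2 + 42/55qr - 32/11q + 14/11r - 51/55
  leading term q^2: subtract (-9/5q)·f_2 from 9/5q^2 + 42/55qr - 32/11q + 14/11r - 51/55 → 42/55qr - 61/55q + 14/11r - 51/55
  leading term qr: subtract (-42/55r)·f_2 from 42/55qr - 61/55q + 14/11r - 51/55 → -61/55q + 112/55r - 51/55
  leading term q: subtract (61/55)·f_2 from -61/55q + 112/55r - 51/55 → 112/55r - 112/55
  leading term r: no divisor's leading term divides it; move 112/55r to the remainder.
  leading term 1: no divisor's leading term divides it; move -112/55 to the remainder.
  remainder 112/55r - 112/55 ≠ 0; add g_4 = 112/55r - 112/55 to the basis.

S(f_2,f_3): lcm = pq. S = -14/11p + 14/11.
  leading term p: no divisor's leading term divides it; move -14/11p to the remainder.
  leading term 1: no divisor's leading term divides it; move 14/11 to the remainder.
  remainder -14/11p + 14/11 ≠ 0; add g_5 = -14/11p + 14/11 to the basis.

S(f_1,g_4): lcm = pr. S = p + 3/5qr + 9/5q - 17/5.
  leading term p: subtract (-11/14)·g_5 from p + 3/5qr + 9/5q - 17/5 → 3/5qr + 9/5q - 12/5
  leading term qr: subtract (-3/5r)·f_2 from 3/5qr + 9/5q - 12/5 → 9/5q + 3/5r - 12/5
  leading term q: subtract (-9/5)·f_2 from 9/5q + 3/5r - 12/5 → 3/5r - 3/5
  leading term r: subtract (33/112)·g_4 from 3/5r - 3/5 → 0
  remainder 0.

S(f_2,g_4): leading monomials are coprime, so the S-polynomial reduces to 0 (Buchberger's first criterion).
S(f_3,g_4): leading monomials are coprime, so the S-polynomial reduces to 0 (Buchberger's first criterion).
S(f_1,g_5): lcm = pr. S = 3/5qr + 9/5q + r - 17/5.
  leading term qr: subtract (-3/5r)·f_2 from 3/5qr + 9/5q + r - 17/5 → 9/5q + 8/5r - 17/5
  leading term q: subtract (-9/5)·f_2 from 9/5q + 8/5r - 17/5 → 8/5r - 8/5
  leading term r: subtract (11/14)·g_4 from 8/5r - 8/5 → 0
  remainder 0.

S(f_2,g_5): leading monomials are coprime, so the S-polynomial reduces to 0 (Buchberger's first criterion).
S(f_3,g_5): lcm = pq. S = 3/11p + q - 14/11.
  leading term p: subtract (-3/14)·g_5 from 3/11p + q - 14/11 → q - 1
  leading term q: subtract (-1)·f_2 from q - 1 → 0
  remainder 0.

S(g_4,g_5): leading monomials are coprime, so the S-polynomial reduces to 0 (Buchberger's first criterion).
Every S-polynomial of the final basis reduces to 0, so we have a Gröbner basis.
Inter-reduce: drop elements whose leading term is divisible by another's, tail-reduce, and make monic.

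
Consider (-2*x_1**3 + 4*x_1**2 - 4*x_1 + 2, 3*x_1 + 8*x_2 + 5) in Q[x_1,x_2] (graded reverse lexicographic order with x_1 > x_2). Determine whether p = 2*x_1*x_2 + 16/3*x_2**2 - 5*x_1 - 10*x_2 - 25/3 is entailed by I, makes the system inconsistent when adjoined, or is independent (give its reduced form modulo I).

First compute the reduced Gröbner basis of I by Buchberger's algorithm.
f_1 = -2*x_1**3 + 4*x_1**2 - 4*x_1 + 2, LT = x_1**3.
f_2 = 3*x_1 + 8*x_2 + 5, LT = x_1.

S(f_1,f_2): lcm = x_1**3. S = -8/3*x_1**2*x_2 - 11/3*x_1**2 + 2*x_1 - 1.
  reduce S modulo (f_1, f_2):
  remainder -512/27*x_2**3 - 448/9*x_2**2 - 136/3*x_2 - 392/27 ≠ 0; add h_3 = -512/27*x_2**3 - 448/9*x_2**2 - 136/3*x_2 - 392/27 to the basis.

The other S-polynomials (S(f_1,h_3), S(f_2,h_3)) all reduce to 0 modulo the current basis, so we have a Gröbner basis.
Inter-reduce: drop elements whose leading term is divisible by another's, tail-reduce, and make monic.
Reduced Gröbner basis: {x_2**3 + 21/8*x_2**2 + 153/64*x_2 + 49/64, x_1 + 8/3*x_2 + 5/3}.
Label its elements g_1 = x_2**3 + 21/8*x_2**2 + 153/64*x_2 + 49/64, g_2 = x_1 + 8/3*x_2 + 5/3.

Reduce p = 2*x_1*x_2 + 16/3*x_2**2 - 5*x_1 - 10*x_2 - 25/3 modulo G:
  leading term x_1*x_2: subtract (2*x_2)·g_2 from 2*x_1*x_2 + 16/3*x_2**2 - 5*x_1 - 10*x_2 - 25/3 → -5*x_1 - 40/3*x_2 - 25/3
  leading term x_1: subtract (-5)·g_2 from -5*x_1 - 40/3*x_2 - 25/3 → 0
  normal form = 0.
Since the normal form is 0, p ∈ I.

The remainder on division by a Gröbner basis is unique — it is the normal form.

2*x_1*x_2 + 16/3*x_2**2 - 5*x_1 - 10*x_2 - 25/3 lies in I (it reduces to 0).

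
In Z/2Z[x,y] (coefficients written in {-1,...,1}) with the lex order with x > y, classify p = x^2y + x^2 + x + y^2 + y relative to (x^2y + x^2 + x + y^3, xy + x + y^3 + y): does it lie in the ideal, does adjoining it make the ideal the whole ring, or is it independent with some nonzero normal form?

First compute the reduced Gröbner basis of I by Buchberger's algorithm.
f_1 = x^2y + x^2 + x + y^3, LT = x^2y.
f_2 = xy + x + y^3 + y, LT = xy.

S(f_1,f_2): lcm = x^2y. S = xy^3 + xy + x + y^3.
  leading term xy^3: subtract (y^2)·f_2 from xy^3 + xy + x + y^3 → xy^2 + xy + x + y^5
  leading term xy^2: subtract (y)·f_2 from xy^2 + xy + x + y^5 → x + y^5 + y^4 + y^2
  leading term x: no divisor's leading term divides it; move x to the remainder.
  leading term y^5: no divisor's leading term divides it; move y^5 to the remainder.
  leading term y^4: no divisor's leading term divides it; move y^4 to the remainder.
  leading term y^2: no divisor's leading term divides it; move y^2 to the remainder.
  remainder x + y^5 + y^4 + y^2 ≠ 0; add h_3 = x + y^5 + y^4 + y^2 to the basis.

S(f_1,h_3): lcm = x^2y. S = x^2 + xy^6 + xy^5 + xy^3 + x + y^3.
  leading term x^2: subtract (x)·h_3 from x^2 + xy^6 + xy^5 + xy^3 + x + y^3 → xy^6 + xy^4 + xy^3 + xy^2 + x + y^3
  leading term xy^6: subtract (y^5)·f_2 from xy^6 + xy^4 + xy^3 + xy^2 + x + y^3 → xy^5 + xy^4 + xy^3 + xy^2 + x + y^8 + y^6 + y^3
  leading term xy^5: subtract (y^4)·f_2 from xy^5 + xy^4 + xy^3 + xy^2 + x + y^8 + y^6 + y^3 → xy^3 + xy^2 + x + y^8 + y^7 + y^6 + y^5 + y^3
  leading term xy^3: subtract (y^2)·f_2 from xy^3 + xy^2 + x + y^8 + y^7 + y^6 + y^5 + y^3 → x + y^8 + y^7 + y^6
  leading term x: subtract (1)·h_3 from x + y^8 + y^7 + y^6 → y^8 + y^7 + y^6 + y^5 + y^4 + y^2
  leading term y^8: no divisor's leading term divides it; move y^8 to the remainder.
  leading term y^7: no divisor's leading term divides it; move y^7 to the remainder.
  leading term y^6: no divisor's leading term divides it; move y^6 to the remainder.
  leading term y^5: no divisor's leading term divides it; move y^5 to the remainder.
  leading term y^4: no divisor's leading term divides it; move y^4 to the remainder.
  leading term y^2: no divisor's leading term divides it; move y^2 to the remainder.
  remainder y^8 + y^7 + y^6 + y^5 + y^4 + y^2 ≠ 0; add h_4 = y^8 + y^7 + y^6 + y^5 + y^4 + y^2 to the basis.

S(f_2,h_3): lcm = xy. S = x + y^6 + y^5 + y.
  leading term x: subtract (1)·h_3 from x + y^6 + y^5 + y → y^6 + y^4 + y^2 + y
  leading term y^6: no divisor's leading term divides it; move y^6 to the remainder.
  leading term y^4: no divisor's leading term divides it; move y^4 to the remainder.
  leading term y^2: no divisor's leading term divides it; move y^2 to the remainder.
  leading term y: no divisor's leading term divides it; move y to the remainder.
  remainder y^6 + y^4 + y^2 + y ≠ 0; add h_5 = y^6 + y^4 + y^2 + y to the basis.

The other S-polynomials (S(f_1,h_4), S(f_2,h_4), S(h_3,h_4), S(f_1,h_5), S(f_2,h_5), S(h_3,h_5), S(h_4,h_5)) all reduce to 0 modulo the current basis, so we have a Gröbner basis.
Inter-reduce: drop elements whose leading term is divisible by another's, tail-reduce, and make monic.
Reduced Gröbner basis: {x + y^5 + y^4 + y^2, y^6 + y^4 + y^2 + y}.
Label its elements g_1 = x + y^5 + y^4 + y^2, g_2 = y^6 + y^4 + y^2 + y.

Reduce p = x^2y + x^2 + x + y^2 + y modulo G:
  leading term x^2y: subtract (xy)·g_1 from x^2y + x^2 + x + y^2 + y → x^2 + xy^6 + xy^5 + xy^3 + x + y^2 + y
  leading term x^2: subtract (x)·g_1 from x^2 + xy^6 + xy^5 + xy^3 + x + y^2 + y → xy^6 + xy^4 + xy^3 + xy^2 + x + y^2 + y
  leading term xy^6: subtract (y^6)·g_1 from xy^6 + xy^4 + xy^3 + xy^2 + x + y^2 + y → xy^4 + xy^3 + xy^2 + x + y^11 + y^10 + y^8 + y^2 + y
  leading term xy^4: subtract (y^4)·g_1 from xy^4 + xy^3 + xy^2 + x + y^11 + y^10 + y^8 + y^2 + y → xy^3 + xy^2 + x + y^11 + y^10 + y^9 + y^6 + y^2 + y
  leading term xy^3: subtract (y^3)·g_1 from xy^3 + xy^2 + x + y^11 + y^10 + y^9 + y^6 + y^2 + y → xy^2 + x + y^11 + y^10 + y^9 + y^8 + y^7 + y^6 + y^5 + y^2 + y
  leading term xy^2: subtract (y^2)·g_1 from xy^2 + x + y^11 + y^10 + y^9 + y^8 + y^7 + y^6 + y^5 + y^2 + y → x + y^11 + y^10 + y^9 + y^8 + y^5 + y^4 + y^2 + y
  leading term x: subtract (1)·g_1 from x + y^11 + y^10 + y^9 + y^8 + y^5 + y^4 + y^2 + y → y^11 + y^10 + y^9 + y^8 + y
  leading term y^11: subtract (y^5)·g_2 from y^11 + y^10 + y^9 + y^8 + y → y^10 + y^8 + y^7 + y^6 + y
  leading term y^10: subtract (y^4)·g_2 from y^10 + y^8 + y^7 + y^6 + y → y^7 + y^5 + y
  leading term y^7: subtract (y)·g_2 from y^7 + y^5 + y → y^3 + y^2 + y
  leading term y^3: no divisor's leading term divides it; move y^3 to the remainder.
  leading term y^2: no divisor's leading term divides it; move y^2 to the remainder.
  leading term y: no divisor's leading term divides it; move y to the remainder.
  normal form = y^3 + y^2 + y.
The normal form is nonzero, so p ∉ I. Since p minus its normal form lies in I, I + (p) = I + (r) where r = y^3 + y^2 + y; decide whether this ideal is the whole ring.
Run Buchberger on G together with r (pairs among the g_i already reduce to 0 since G is a Gröbner basis):
g_1 = x + y^5 + y^4 + y^2, LT = x.
g_2 = y^6 + y^4 + y^2 + y, LT = y^6.
r = y^3 + y^2 + y, LT = y^3.

S(g_2,r): lcm = y^6. S = y^5 + y^2 + y.
  leading term y^5: subtract (y^2)·r from y^5 + y^2 + y → y^4 + y^3 + y^2 + y
  leading term y^4: subtract (y)·r from y^4 + y^3 + y^2 + y → y
  leading term y: no divisor's leading term divides it; move y to the remainder.
  remainder y ≠ 0; add m_4 = y to the basis.

The other S-polynomials (S(g_1,g_2), S(g_1,r), S(g_1,m_4), S(g_2,m_4), S(r,m_4)) all reduce to 0 modulo the current basis, so we have a Gröbner basis.
Inter-reduce: drop elements whose leading term is divisible by another's, tail-reduce, and make monic.
Reduced Gröbner basis: {x, y}.
The reduced Gröbner basis of I + (p) is {x, y} ≠ {1}, a proper ideal, so the enlarged system stays consistent: p is independent of I, with normal form y^3 + y^2 + y.

x^2y + x^2 + x + y^2 + y is independent of I; its normal form modulo I is y^3 + y^2 + y.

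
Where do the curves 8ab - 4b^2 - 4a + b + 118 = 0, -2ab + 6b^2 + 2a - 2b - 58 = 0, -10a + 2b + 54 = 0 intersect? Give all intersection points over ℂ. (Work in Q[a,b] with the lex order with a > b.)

Compute a lex Gröbner basis by Buchberger's algorithm.
f_1 = 8ab - 4a - 4b^2 + b + 118, LT = ab.
f_2 = -2ab + 2a + 6b^2 - 2b - 58, LT = ab.
f_3 = -10a + 2b + 54, LT = a.

S(f_1,f_2): lcm = ab. S = 1/2a + 5/2b^2 - 7/8b - 57/4.
  reduce S modulo (f_1, f_2, f_3):
  remainder 5/2b^2 - 31/40b - 231/20 ≠ 0; add h_4 = 5/2b^2 - 31/40b - 231/20 to the basis.

S(f_1,f_3): lcm = ab. S = -1/2a - 3/10b^2 + 221/40b + 59/4.
  reduce S modulo (f_1, f_2, f_3, h_4):
  remainder 1333/250b + 1333/125 ≠ 0; add h_5 = 1333/250b + 1333/125 to the basis.

The other S-polynomials (S(f_2,f_3), S(f_1,h_4), S(f_2,h_4), S(f_3,h_4), S(f_1,h_5), S(f_2,h_5), S(f_3,h_5), S(h_4,h_5)) all reduce to 0 modulo the current basis, so we have a Gröbner basis.
Inter-reduce: drop elements whose leading term is divisible by another's, tail-reduce, and make monic.
Reduced Gröbner basis: {a - 5, b + 2}.

The lex basis is triangular: the last element involves only b. Solving b + 2 = 0 gives b ∈ {-2}; substituting each value into the earlier elements determines the remaining variables.
  b = -2: the earlier basis element becomes a - 5 = 0, giving a = 5 — point (5, -2).

{(5, -2)}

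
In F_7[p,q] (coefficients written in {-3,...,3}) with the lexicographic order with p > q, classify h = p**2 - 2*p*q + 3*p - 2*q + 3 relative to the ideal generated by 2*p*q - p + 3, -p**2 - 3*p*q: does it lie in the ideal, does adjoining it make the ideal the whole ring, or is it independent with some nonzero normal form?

p**2 - 2*p*q + 3*p - 2*q + 3 lies in I (it reduces to 0).

First compute the reduced Gröbner basis of I by Buchberger's algorithm.
f_1 = 2*p*q - p + 3, LT = p*q.
f_2 = -p**2 - 3*p*q, LT = p**2.

S(f_1,f_2): lcm = p**2*q. S = 3*p**2 - 3*p*q**2 - 2*p.
  leading term p**2: subtract (-3)·f_2 from 3*p**2 - 3*p*q**2 - 2*p → -3*p*q**2 - 2*p*q - 2*p
  leading term p*q**2: subtract (2*q)·f_1 from -3*p*q**2 - 2*p*q - 2*p → -2*p + q
  leading term p: no divisor's leading term divides it; move -2*p to the remainder.
  leading term q: no divisor's leading term divides it; move q to the remainder.
  remainder -2*p + q ≠ 0; add k_3 = -2*p + q to the basis.

S(f_1,k_3): lcm = p*q. S = 3*p - 3*q**2 - 2.
  leading term p: subtract (2)·k_3 from 3*p - 3*q**2 - 2 → -3*q**2 - 2*q - 2
  leading term q**2: no divisor's leading term divides it; move -3*q**2 to the remainder.
  leading term q: no divisor's leading term divides it; move -2*q to the remainder.
  leading term 1: no divisor's leading term divides it; move -2 to the remainder.
  remainder -3*q**2 - 2*q - 2 ≠ 0; add k_4 = -3*q**2 - 2*q - 2 to the basis.

The other S-polynomials (S(f_2,k_3), S(f_1,k_4), S(f_2,k_4), S(k_3,k_4)) all reduce to 0 modulo the current basis, so we have a Gröbner basis.
Inter-reduce: drop elements whose leading term is divisible by another's, tail-reduce, and make monic.
Reduced Gröbner basis: {p + 3*q, q**2 + 3*q + 3}.
Label its elements g_1 = p + 3*q, g_2 = q**2 + 3*q + 3.

Reduce h = p**2 - 2*p*q + 3*p - 2*q + 3 modulo G:
  leading term p**2: subtract (p)·g_1 from p**2 - 2*p*q + 3*p - 2*q + 3 → 2*p*q + 3*p - 2*q + 3
  leading term p*q: subtract (2*q)·g_1 from 2*p*q + 3*p - 2*q + 3 → 3*p + q**2 - 2*q + 3
  leading term p: subtract (3)·g_1 from 3*p + q**2 - 2*q + 3 → q**2 + 3*q + 3
  leading term q**2: subtract (1)·g_2 from q**2 + 3*q + 3 → 0
  normal form = 0.
Since the normal form is 0, h ∈ I.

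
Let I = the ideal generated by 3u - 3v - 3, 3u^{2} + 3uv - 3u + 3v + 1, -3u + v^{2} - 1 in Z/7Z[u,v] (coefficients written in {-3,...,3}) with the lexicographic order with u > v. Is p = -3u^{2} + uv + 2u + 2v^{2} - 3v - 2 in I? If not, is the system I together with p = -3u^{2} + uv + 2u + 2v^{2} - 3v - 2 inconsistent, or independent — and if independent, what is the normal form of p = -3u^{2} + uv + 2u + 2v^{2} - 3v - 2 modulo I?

First compute the reduced Gröbner basis of I by Buchberger's algorithm.
f_1 = 3u - 3v - 3, LT = u.
f_2 = 3u^{2} + 3uv - 3u + 3v + 1, LT = u^{2}.
f_3 = -3u + v^{2} - 1, LT = u.

S(f_1,f_2): lcm = u^{2}. S = -2uv - v + 2.
  reduce S modulo (f_1, f_2, f_3):
  remainder -2v^{2} - 3v + 2 ≠ 0; add h_4 = -2v^{2} - 3v + 2 to the basis.

S(f_1,f_3): lcm = u. S = -2v^{2} - v + 1.
  reduce S modulo (f_1, f_2, f_3, h_4):
  remainder 2v - 1 ≠ 0; add h_5 = 2v - 1 to the basis.

The other S-polynomials (S(f_2,f_3), S(f_1,h_4), S(f_2,h_4), S(f_3,h_4), S(f_1,h_5), S(f_2,h_5), S(f_3,h_5), S(h_4,h_5)) all reduce to 0 modulo the current basis, so we have a Gröbner basis.
Inter-reduce: drop elements whose leading term is divisible by another's, tail-reduce, and make monic.
Reduced Gröbner basis: {u + 2, v + 3}.
Label its elements g_1 = u + 2, g_2 = v + 3.

Reduce p = -3u^{2} + uv + 2u + 2v^{2} - 3v - 2 modulo G:
  leading term u^{2}: subtract (-3u)·g_1 from -3u^{2} + uv + 2u + 2v^{2} - 3v - 2 → uv + u + 2v^{2} - 3v - 2
  leading term uv: subtract (v)·g_1 from uv + u + 2v^{2} - 3v - 2 → u + 2v^{2} + 2v - 2
  leading term u: subtract (1)·g_1 from u + 2v^{2} + 2v - 2 → 2v^{2} + 2v + 3
  leading term v^{2}: subtract (2v)·g_2 from 2v^{2} + 2v + 3 → 3v + 3
  leading term v: subtract (3)·g_2 from 3v + 3 → 1
  leading term 1: no divisor's leading term divides it; move 1 to the remainder.
  normal form = 1.
The normal form is nonzero, so p ∉ I. Since p minus its normal form lies in I, I + (p) = I + (r) where r = 1; decide whether this ideal is the whole ring.
Here r = 1 is a nonzero constant, hence a unit: 1 ∈ I + (p), the Gröbner basis of I + (p) is {1}, and the enlarged system has no common solution — adjoining p is inconsistent.

Adjoining -3u^{2} + uv + 2u + 2v^{2} - 3v - 2 makes the ideal the whole ring: the system is inconsistent.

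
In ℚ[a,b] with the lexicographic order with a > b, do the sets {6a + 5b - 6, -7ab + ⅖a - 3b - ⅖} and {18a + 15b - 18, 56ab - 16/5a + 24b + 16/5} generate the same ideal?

For a fixed monomial order, each ideal has a unique reduced Gröbner basis; comparing bases decides equality.
Buchberger on the first generating set:
f_1 = 6a + 5b - 6, LT = a.
f_2 = -7ab + ⅖a - 3b - ⅖, LT = ab.

S(f_1,f_2): lcm = ab. S = 2/35a + ⅚b² - 10/7b - 2/35.
  leading term a: subtract (1/105)·f_1 from 2/35a + ⅚b² - 10/7b - 2/35 → ⅚b² - 31/21b
  leading term b²: no divisor's leading term divides it; move ⅚b² to the remainder.
  leading term b: no divisor's leading term divides it; move -31/21b to the remainder.
  remainder ⅚b² - 31/21b ≠ 0; add g_3 = ⅚b² - 31/21b to the basis.

The other S-polynomials (S(f_1,g_3), S(f_2,g_3)) all reduce to 0 modulo the current basis, so we have a Gröbner basis.
Inter-reduce: drop elements whose leading term is divisible by another's, tail-reduce, and make monic.
Reduced Gröbner basis: {a + ⅚b - 1, b² - 62/35b}.

Buchberger on the second generating set:
h_1 = 18a + 15b - 18, LT = a.
h_2 = 56ab - 16/5a + 24b + 16/5, LT = ab.

S(h_1,h_2): lcm = ab. S = 2/35a + ⅚b² - 10/7b - 2/35.
  leading term a: subtract (1/315)·h_1 from 2/35a + ⅚b² - 10/7b - 2/35 → ⅚b² - 31/21b
  leading term b²: no divisor's leading term divides it; move ⅚b² to the remainder.
  leading term b: no divisor's leading term divides it; move -31/21b to the remainder.
  remainder ⅚b² - 31/21b ≠ 0; add k_3 = ⅚b² - 31/21b to the basis.

The other S-polynomials (S(h_1,k_3), S(h_2,k_3)) all reduce to 0 modulo the current basis, so we have a Gröbner basis.
Inter-reduce: drop elements whose leading term is divisible by another's, tail-reduce, and make monic.
Reduced Gröbner basis: {a + ⅚b - 1, b² - 62/35b}.

The two bases agree; hence the ideals are identical.

Yes, the ideals are equal.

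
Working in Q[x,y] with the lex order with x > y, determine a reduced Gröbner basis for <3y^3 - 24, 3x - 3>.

The reduced Gröbner basis is the canonical form of the ideal for this ordering.

f_1 = 3y^3 - 24, LT = y^3.
f_2 = 3x - 3, LT = x.

S(f_1,f_2): leading monomials are coprime, so the S-polynomial reduces to 0 (Buchberger's first criterion).
Every S-polynomial of the final basis reduces to 0, so we have a Gröbner basis.

G = {x - 1, y^3 - 8}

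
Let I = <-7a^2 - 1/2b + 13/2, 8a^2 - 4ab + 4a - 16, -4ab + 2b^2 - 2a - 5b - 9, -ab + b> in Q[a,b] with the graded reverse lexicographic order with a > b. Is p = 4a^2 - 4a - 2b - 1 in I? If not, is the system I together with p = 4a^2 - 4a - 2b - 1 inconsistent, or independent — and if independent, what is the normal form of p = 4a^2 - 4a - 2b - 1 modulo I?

Adjoining 4a^2 - 4a - 2b - 1 makes the ideal the whole ring: the system is inconsistent.

First compute the reduced Gröbner basis of I by Buchberger's algorithm.
f_1 = -7a^2 - 1/2b + 13/2, LT = a^2.
f_2 = 8a^2 - 4ab + 4a - 16, LT = a^2.
f_3 = -4ab + 2b^2 - 2a - 5b - 9, LT = ab.
f_4 = -ab + b, LT = ab.

S(f_1,f_2): lcm = a^2. S = 1/2ab - 1/2a + 1/14b + 15/14.
  leading term ab: subtract (-1/8)·f_3 from 1/2ab - 1/2a + 1/14b + 15/14 → 1/4b^2 - 3/4a - 31/56b - 3/56
  leading term b^2: no divisor's leading term divides it; move 1/4b^2 to the remainder.
  leading term a: no divisor's leading term divides it; move -3/4a to the remainder.
  leading term b: no divisor's leading term divides it; move -31/56b to the remainder.
  leading term 1: no divisor's leading term divides it; move -3/56 to the remainder.
  remainder 1/4b^2 - 3/4a - 31/56b - 3/56 ≠ 0; add h_5 = 1/4b^2 - 3/4a - 31/56b - 3/56 to the basis.

S(f_1,f_3): lcm = a^2b. S = 1/2ab^2 - 1/2a^2 - 5/4ab + 1/14b^2 - 9/4a - 13/14b.
  leading term ab^2: subtract (-1/8b)·f_3 from 1/2ab^2 - 1/2a^2 - 5/4ab + 1/14b^2 - 9/4a - 13/14b → 1/4b^3 - 1/2a^2 - 3/2ab - 31/56b^2 - 9/4a - 115/56b
  leading term b^3: subtract (b)·h_5 from 1/4b^3 - 1/2a^2 - 3/2ab - 31/56b^2 - 9/4a - 115/56b → -1/2a^2 - 3/4ab - 9/4a - 2b
  leading term a^2: subtract (1/14)·f_1 from -1/2a^2 - 3/4ab - 9/4a - 2b → -3/4ab - 9/4a - 55/28b - 13/28
  leading term ab: subtract (3/16)·f_3 from -3/4ab - 9/4a - 55/28b - 13/28 → -3/8b^2 - 15/8a - 115/112b + 137/112
  leading term b^2: subtract (-3/2)·h_5 from -3/8b^2 - 15/8a - 115/112b + 137/112 → -3a - 13/7b + 8/7
  leading term a: no divisor's leading term divides it; move -3a to the remainder.
  leading term b: no divisor's leading term divides it; move -13/7b to the remainder.
  leading term 1: no divisor's leading term divides it; move 8/7 to the remainder.
  remainder -3a - 13/7b + 8/7 ≠ 0; add h_6 = -3a - 13/7b + 8/7 to the basis.

S(f_1,f_4): lcm = a^2b. S = ab + 1/14b^2 - 13/14b.
  leading term ab: subtract (-1/4)·f_3 from ab + 1/14b^2 - 13/14b → 4/7b^2 - 1/2a - 61/28b - 9/4
  leading term b^2: subtract (16/7)·h_5 from 4/7b^2 - 1/2a - 61/28b - 9/4 → 17/14a - 179/196b - 417/196
  leading term a: subtract (-17/42)·h_6 from 17/14a - 179/196b - 417/196 → -979/588b - 979/588
  leading term b: no divisor's leading term divides it; move -979/588b to the remainder.
  leading term 1: no divisor's leading term divides it; move -979/588 to the remainder.
  remainder -979/588b - 979/588 ≠ 0; add h_7 = -979/588b - 979/588 to the basis.

The other S-polynomials (S(f_2,f_3), S(f_2,f_4), S(f_3,f_4), S(f_1,h_5), S(f_2,h_5), S(f_3,h_5), S(f_4,h_5), S(f_1,h_6), S(f_2,h_6), S(f_3,h_6), S(f_4,h_6), S(h_5,h_6), S(f_1,h_7), S(f_2,h_7), S(f_3,h_7), S(f_4,h_7), S(h_5,h_7), S(h_6,h_7)) all reduce to 0 modulo the current basis, so we have a Gröbner basis.
Inter-reduce: drop elements whose leading term is divisible by another's, tail-reduce, and make monic.
Reduced Gröbner basis: {a - 1, b + 1}.
Label its elements g_1 = a - 1, g_2 = b + 1.

Reduce p = 4a^2 - 4a - 2b - 1 modulo G:
  leading term a^2: subtract (4a)·g_1 from 4a^2 - 4a - 2b - 1 → -2b - 1
  leading term b: subtract (-2)·g_2 from -2b - 1 → 1
  leading term 1: no divisor's leading term divides it; move 1 to the remainder.
  normal form = 1.
The normal form is nonzero, so p ∉ I. Since p minus its normal form lies in I, I + (p) = I + (r) where r = 1; decide whether this ideal is the whole ring.
Here r = 1 is a nonzero constant, hence a unit: 1 ∈ I + (p), the Gröbner basis of I + (p) is {1}, and the enlarged system has no common solution — adjoining p is inconsistent.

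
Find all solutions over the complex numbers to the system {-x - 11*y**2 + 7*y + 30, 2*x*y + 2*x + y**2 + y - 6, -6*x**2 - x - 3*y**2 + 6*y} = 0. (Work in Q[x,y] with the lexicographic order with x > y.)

Compute a lex Gröbner basis by Buchberger's algorithm.
f_1 = -x - 11*y**2 + 7*y + 30, LT = x.
f_2 = 2*x*y + 2*x + y**2 + y - 6, LT = x*y.
f_3 = -6*x**2 - x - 3*y**2 + 6*y, LT = x**2.

S(f_1,f_2): lcm = x*y. S = -x + 11*y**3 - 15/2*y**2 - 61/2*y + 3.
  leading term x: subtract (1)·f_1 from -x + 11*y**3 - 15/2*y**2 - 61/2*y + 3 → 11*y**3 + 7/2*y**2 - 75/2*y - 27
  leading term y**3: no divisor's leading term divides it; move 11*y**3 to the remainder.
  leading term y**2: no divisor's leading term divides it; move 7/2*y**2 to the remainder.
  leading term y: no divisor's leading term divides it; move -75/2*y to the remainder.
  leading term 1: no divisor's leading term divides it; move -27 to the remainder.
  remainder 11*y**3 + 7/2*y**2 - 75/2*y - 27 ≠ 0; add h_4 = 11*y**3 + 7/2*y**2 - 75/2*y - 27 to the basis.

S(f_1,f_3): lcm = x**2. S = 11*x*y**2 - 7*x*y - 181/6*x - 1/2*y**2 + y.
  leading term x*y**2: subtract (-11*y**2)·f_1 from 11*x*y**2 - 7*x*y - 181/6*x - 1/2*y**2 + y → -7*x*y - 181/6*x - 121*y**4 + 77*y**3 + 659/2*y**2 + y
  leading term x*y: subtract (7*y)·f_1 from -7*x*y - 181/6*x - 121*y**4 + 77*y**3 + 659/2*y**2 + y → -181/6*x - 121*y**4 + 154*y**3 + 561/2*y**2 - 209*y
  leading term x: subtract (181/6)·f_1 from -181/6*x - 121*y**4 + 154*y**3 + 561/2*y**2 - 209*y → -121*y**4 + 154*y**3 + 1837/3*y**2 - 2521/6*y - 905
  leading term y**4: subtract (-11*y)·h_4 from -121*y**4 + 154*y**3 + 1837/3*y**2 - 2521/6*y - 905 → 385/2*y**3 + 1199/6*y**2 - 4303/6*y - 905
  leading term y**3: subtract (35/2)·h_4 from 385/2*y**3 + 1199/6*y**2 - 4303/6*y - 905 → 1663/12*y**2 - 731/12*y - 865/2
  leading term y**2: no divisor's leading term divides it; move 1663/12*y**2 to the remainder.
  leading term y: no divisor's leading term divides it; move -731/12*y to the remainder.
  leading term 1: no divisor's leading term divides it; move -865/2 to the remainder.
  remainder 1663/12*y**2 - 731/12*y - 865/2 ≠ 0; add h_5 = 1663/12*y**2 - 731/12*y - 865/2 to the basis.

S(f_2,f_3): lcm = x**2*y. S = x**2 + 1/2*x*y**2 + 1/3*x*y - 3*x - 1/2*y**3 + y**2.
  leading term x**2: subtract (-x)·f_1 from x**2 + 1/2*x*y**2 + 1/3*x*y - 3*x - 1/2*y**3 + y**2 → -21/2*x*y**2 + 22/3*x*y + 27*x - 1/2*y**3 + y**2
  leading term x*y**2: subtract (21/2*y**2)·f_1 from -21/2*x*y**2 + 22/3*x*y + 27*x - 1/2*y**3 + y**2 → 22/3*x*y + 27*x + 231/2*y**4 - 74*y**3 - 314*y**2
  leading term x*y: subtract (-22/3*y)·f_1 from 22/3*x*y + 27*x + 231/2*y**4 - 74*y**3 - 314*y**2 → 27*x + 231/2*y**4 - 464/3*y**3 - 788/3*y**2 + 220*y
  leading term x: subtract (-27)·f_1 from 27*x + 231/2*y**4 - 464/3*y**3 - 788/3*y**2 + 220*y → 231/2*y**4 - 464/3*y**3 - 1679/3*y**2 + 409*y + 810
  leading term y**4: subtract (21/2*y)·h_4 from 231/2*y**4 - 464/3*y**3 - 1679/3*y**2 + 409*y + 810 → -2297/12*y**3 - 1991/12*y**2 + 1385/2*y + 810
  leading term y**3: subtract (-2297/132)·h_4 from -2297/12*y**3 - 1991/12*y**2 + 1385/2*y + 810 → -9241/88*y**2 + 3515/88*y + 14967/44
  leading term y**2: subtract (-27723/36586)·h_5 from -9241/88*y**2 + 3515/88*y + 14967/44 → -454863/73172*y + 454863/36586
  leading term y: no divisor's leading term divides it; move -454863/73172*y to the remainder.
  leading term 1: no divisor's leading term divides it; move 454863/36586 to the remainder.
  remainder -454863/73172*y + 454863/36586 ≠ 0; add h_6 = -454863/73172*y + 454863/36586 to the basis.

The other S-polynomials (S(f_1,h_4), S(f_2,h_4), S(f_3,h_4), S(f_1,h_5), S(f_2,h_5), S(f_3,h_5), S(h_4,h_5), S(f_1,h_6), S(f_2,h_6), S(f_3,h_6), S(h_4,h_6), S(h_5,h_6)) all reduce to 0 modulo the current basis, so we have a Gröbner basis.
Inter-reduce: drop elements whose leading term is divisible by another's, tail-reduce, and make monic.
Reduced Gröbner basis: {x, y - 2}.

From the last basis element, y - 2 = 0, so y takes values in {2}. Each choice, substituted upward through the basis, yields the corresponding point(s) of the solution set.
  y = 2: the earlier basis element becomes x = 0, giving x = 0 — point (0, 2).
Each listed point satisfies every original equation (direct substitution).
A lex Gröbner basis triangularizes the system, enabling back-substitution.

{(0, 2)}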